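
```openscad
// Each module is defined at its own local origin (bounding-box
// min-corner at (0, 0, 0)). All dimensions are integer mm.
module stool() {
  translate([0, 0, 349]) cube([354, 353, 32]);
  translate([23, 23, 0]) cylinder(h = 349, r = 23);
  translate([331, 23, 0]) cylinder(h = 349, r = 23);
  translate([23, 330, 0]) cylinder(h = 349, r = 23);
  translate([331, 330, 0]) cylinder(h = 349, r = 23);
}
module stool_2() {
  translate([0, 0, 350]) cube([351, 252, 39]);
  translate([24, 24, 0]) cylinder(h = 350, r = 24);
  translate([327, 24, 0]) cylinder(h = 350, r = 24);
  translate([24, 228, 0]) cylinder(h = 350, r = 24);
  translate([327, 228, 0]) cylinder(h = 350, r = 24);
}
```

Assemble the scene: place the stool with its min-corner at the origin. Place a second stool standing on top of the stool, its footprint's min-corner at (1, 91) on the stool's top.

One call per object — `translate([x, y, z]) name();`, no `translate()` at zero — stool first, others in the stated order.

stool();
translate([1, 91, 381]) stool_2();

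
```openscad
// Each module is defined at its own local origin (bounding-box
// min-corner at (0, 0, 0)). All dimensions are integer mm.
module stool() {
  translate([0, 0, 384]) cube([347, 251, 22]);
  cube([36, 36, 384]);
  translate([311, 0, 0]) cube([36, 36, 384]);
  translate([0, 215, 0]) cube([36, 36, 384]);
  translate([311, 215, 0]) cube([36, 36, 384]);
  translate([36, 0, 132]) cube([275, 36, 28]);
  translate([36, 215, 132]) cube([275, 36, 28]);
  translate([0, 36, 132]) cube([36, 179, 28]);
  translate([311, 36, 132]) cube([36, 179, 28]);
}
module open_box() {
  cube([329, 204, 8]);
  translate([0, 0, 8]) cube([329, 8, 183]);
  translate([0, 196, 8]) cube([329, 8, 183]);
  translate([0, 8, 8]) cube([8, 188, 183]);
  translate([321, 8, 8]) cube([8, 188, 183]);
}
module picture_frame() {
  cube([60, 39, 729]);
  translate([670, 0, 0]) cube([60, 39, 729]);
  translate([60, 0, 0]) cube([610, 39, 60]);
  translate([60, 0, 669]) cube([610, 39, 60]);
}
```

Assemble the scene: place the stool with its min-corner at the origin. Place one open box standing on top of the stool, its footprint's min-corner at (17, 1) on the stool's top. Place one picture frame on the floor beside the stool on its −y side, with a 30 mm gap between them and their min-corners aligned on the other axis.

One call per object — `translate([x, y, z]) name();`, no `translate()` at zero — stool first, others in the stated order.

stool();
translate([17, 1, 406]) open_box();
translate([0, -69, 0]) picture_frame();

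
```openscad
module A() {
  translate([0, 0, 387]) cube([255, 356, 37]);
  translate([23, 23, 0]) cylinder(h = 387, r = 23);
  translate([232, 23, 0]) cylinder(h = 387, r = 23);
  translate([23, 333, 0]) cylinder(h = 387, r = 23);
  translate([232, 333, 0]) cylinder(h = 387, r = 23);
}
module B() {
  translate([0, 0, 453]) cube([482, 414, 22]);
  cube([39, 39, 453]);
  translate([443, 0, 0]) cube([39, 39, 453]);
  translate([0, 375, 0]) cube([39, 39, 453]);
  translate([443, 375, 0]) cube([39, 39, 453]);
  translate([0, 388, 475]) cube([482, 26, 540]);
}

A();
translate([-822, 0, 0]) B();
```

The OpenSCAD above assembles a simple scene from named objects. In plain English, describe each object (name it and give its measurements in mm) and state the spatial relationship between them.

A is a four-legged stool. The seat is 255×356 mm, 37 mm thick, top at z = 424 mm. It stands on four round legs, each 46 mm in diameter, from z = 0 to the seat underside, each leg's axis is inset half a diameter from the nearest pair of seat edges (so the leg's bounding box is flush with the corner).

B is a chair: 482×414 mm seat, 22 mm thick, top at z = 475 mm, on four 39 mm square corner legs flush with the seat edges. A 26 mm thick backrest slab spans the full seat width, extending 540 mm above the seat top, its back face flush with the seat's +y edge.

The chair is on the floor beside the stool on its −x side.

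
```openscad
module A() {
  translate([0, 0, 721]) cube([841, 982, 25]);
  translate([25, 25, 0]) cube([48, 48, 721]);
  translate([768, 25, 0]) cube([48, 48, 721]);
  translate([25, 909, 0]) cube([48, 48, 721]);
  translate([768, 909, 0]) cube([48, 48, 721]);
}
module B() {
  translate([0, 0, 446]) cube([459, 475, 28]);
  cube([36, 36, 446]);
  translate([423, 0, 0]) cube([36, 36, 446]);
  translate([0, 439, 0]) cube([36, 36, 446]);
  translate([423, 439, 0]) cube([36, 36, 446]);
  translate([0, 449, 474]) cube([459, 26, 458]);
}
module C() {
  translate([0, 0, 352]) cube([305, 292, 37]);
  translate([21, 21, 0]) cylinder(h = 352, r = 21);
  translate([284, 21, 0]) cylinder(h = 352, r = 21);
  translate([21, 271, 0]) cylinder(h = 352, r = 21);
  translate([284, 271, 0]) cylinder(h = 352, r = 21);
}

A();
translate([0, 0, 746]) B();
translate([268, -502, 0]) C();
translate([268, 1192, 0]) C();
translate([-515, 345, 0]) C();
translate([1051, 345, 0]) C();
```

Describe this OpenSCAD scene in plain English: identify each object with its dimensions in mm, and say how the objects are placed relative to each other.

A is a rectangular dining table. The top is 841×982×25 mm with its upper surface at z = 746 mm. It stands on four 48×48 mm square legs, each inset 25 mm from the nearest pair of top edges, running from the floor to the underside of the top.

B is a chair. The seat is a 459×475×28 mm slab with its top at z = 474 mm, on four 36×36 mm corner legs (flush with the seat edges, standing on z = 0). A flat backrest 26 mm thick, 458 mm tall, spans the full seat width and rises from the seat top along its +y edge, rear face flush with the rear of the seat.

C is a four-legged stool. The seat is 305×292 mm, 37 mm thick, top at z = 389 mm. It stands on four round legs, each 42 mm in diameter, from z = 0 to the seat underside, each leg's axis is inset half a diameter from the nearest pair of seat edges (so the leg's bounding box is flush with the corner).

The chair is on top of the table. Four stools sit around the table at the −y, +y, −x, +x sides.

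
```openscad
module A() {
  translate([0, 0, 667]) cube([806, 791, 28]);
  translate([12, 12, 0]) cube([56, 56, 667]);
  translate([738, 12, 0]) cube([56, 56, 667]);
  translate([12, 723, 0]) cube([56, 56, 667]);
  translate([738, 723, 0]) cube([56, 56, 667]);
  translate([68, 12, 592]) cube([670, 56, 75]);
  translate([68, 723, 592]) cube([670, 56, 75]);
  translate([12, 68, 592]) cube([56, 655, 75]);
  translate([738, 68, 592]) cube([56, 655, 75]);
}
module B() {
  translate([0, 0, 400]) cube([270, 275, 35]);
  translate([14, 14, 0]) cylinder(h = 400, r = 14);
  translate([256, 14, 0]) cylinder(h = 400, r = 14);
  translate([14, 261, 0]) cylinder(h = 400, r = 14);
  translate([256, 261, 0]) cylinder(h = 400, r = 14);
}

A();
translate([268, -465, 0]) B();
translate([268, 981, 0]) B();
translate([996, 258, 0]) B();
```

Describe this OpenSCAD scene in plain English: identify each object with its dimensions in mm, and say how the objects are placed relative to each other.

A is a table: top 806 mm (x) × 791 mm (y), 28 mm thick, upper face at z = 695 mm, on four 56×56 mm square legs, each inset 12 mm from the nearest pair of top edges, running from z = 0 to the bottom of the top. Four apron rails, 56 mm thick and 75 mm tall, run between adjacent legs with their top edges flush with the underside of the top and their outer faces flush with the legs' outer faces.

B is a four-legged stool. The seat is a 270×275×35 mm slab whose top surface is at z = 435 mm; four round legs, each 28 mm in diameter, run from the floor (z = 0) to the underside of the seat, each leg's axis is inset half a diameter from the nearest pair of seat edges (so the leg's bounding box is flush with the corner).

Three stools sit around the table at the −y, +y, +x sides.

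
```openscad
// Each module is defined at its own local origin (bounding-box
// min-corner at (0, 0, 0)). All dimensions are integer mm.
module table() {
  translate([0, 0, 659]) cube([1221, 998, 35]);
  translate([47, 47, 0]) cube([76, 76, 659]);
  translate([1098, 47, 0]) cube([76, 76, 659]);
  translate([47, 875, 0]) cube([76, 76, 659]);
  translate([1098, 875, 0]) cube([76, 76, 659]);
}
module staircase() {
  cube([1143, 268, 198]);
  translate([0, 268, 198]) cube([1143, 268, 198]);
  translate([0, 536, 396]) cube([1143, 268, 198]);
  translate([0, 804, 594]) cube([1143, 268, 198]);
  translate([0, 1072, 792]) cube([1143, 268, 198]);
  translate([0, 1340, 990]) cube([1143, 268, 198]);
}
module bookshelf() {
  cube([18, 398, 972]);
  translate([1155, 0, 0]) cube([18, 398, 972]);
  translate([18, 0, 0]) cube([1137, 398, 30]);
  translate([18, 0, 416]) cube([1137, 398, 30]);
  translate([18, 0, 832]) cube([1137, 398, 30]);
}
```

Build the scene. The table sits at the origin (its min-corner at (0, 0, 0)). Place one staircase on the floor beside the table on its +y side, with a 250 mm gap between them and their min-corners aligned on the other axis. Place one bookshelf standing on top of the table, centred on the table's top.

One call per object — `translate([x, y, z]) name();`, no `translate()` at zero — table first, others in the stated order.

table();
translate([0, 1248, 0]) staircase();
translate([24, 300, 694]) bookshelf();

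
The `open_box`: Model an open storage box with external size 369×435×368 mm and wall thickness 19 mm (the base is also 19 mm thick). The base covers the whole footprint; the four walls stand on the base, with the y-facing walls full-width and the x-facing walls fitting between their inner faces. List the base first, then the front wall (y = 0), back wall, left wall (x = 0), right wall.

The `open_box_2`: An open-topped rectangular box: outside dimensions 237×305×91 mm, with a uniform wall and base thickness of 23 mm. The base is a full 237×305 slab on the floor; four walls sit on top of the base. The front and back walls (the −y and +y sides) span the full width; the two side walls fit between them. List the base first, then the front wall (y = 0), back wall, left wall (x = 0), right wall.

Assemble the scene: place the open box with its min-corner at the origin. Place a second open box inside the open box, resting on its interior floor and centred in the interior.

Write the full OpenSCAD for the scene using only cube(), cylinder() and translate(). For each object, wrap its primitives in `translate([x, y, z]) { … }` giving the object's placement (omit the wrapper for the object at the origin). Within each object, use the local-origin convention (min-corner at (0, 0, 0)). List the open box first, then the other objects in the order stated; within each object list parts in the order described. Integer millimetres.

cube([369, 435, 19]);
translate([0, 0, 19]) cube([369, 19, 349]);
translate([0, 416, 19]) cube([369, 19, 349]);
translate([0, 19, 19]) cube([19, 397, 349]);
translate([350, 19, 19]) cube([19, 397, 349]);
translate([66, 65, 19]) {
  cube([237, 305, 23]);
  translate([0, 0, 23]) cube([237, 23, 68]);
  translate([0, 282, 23]) cube([237, 23, 68]);
  translate([0, 23, 23]) cube([23, 259, 68]);
  translate([214, 23, 23]) cube([23, 259, 68]);
}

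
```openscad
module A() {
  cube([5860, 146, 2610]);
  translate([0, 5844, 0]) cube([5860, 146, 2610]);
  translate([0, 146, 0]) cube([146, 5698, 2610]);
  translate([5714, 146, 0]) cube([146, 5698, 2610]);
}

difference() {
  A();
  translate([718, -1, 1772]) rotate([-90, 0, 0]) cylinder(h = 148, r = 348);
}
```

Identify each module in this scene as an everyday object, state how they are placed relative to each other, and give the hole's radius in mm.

The subtracted cylinder has r = 348 mm.

A is a house frame. The house frame has a circular hole through its front wall. The hole's radius is 348 mm.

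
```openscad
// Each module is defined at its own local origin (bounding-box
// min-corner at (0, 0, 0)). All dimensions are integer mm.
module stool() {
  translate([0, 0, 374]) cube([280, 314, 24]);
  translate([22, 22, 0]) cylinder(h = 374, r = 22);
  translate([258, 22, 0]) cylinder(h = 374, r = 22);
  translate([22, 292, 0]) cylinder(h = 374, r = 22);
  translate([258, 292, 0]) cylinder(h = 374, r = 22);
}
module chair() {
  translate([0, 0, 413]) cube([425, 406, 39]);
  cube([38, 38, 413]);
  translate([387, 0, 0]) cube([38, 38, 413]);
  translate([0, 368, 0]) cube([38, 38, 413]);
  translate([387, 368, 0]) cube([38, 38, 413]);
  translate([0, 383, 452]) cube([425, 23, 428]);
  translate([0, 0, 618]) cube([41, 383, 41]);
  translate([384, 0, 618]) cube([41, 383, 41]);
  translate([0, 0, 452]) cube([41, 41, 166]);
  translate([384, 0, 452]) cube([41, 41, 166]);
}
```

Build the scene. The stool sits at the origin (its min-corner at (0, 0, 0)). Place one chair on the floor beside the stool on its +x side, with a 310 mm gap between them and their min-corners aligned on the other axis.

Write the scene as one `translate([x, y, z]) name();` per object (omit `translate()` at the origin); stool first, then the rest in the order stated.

stool();
translate([590, 0, 0]) chair();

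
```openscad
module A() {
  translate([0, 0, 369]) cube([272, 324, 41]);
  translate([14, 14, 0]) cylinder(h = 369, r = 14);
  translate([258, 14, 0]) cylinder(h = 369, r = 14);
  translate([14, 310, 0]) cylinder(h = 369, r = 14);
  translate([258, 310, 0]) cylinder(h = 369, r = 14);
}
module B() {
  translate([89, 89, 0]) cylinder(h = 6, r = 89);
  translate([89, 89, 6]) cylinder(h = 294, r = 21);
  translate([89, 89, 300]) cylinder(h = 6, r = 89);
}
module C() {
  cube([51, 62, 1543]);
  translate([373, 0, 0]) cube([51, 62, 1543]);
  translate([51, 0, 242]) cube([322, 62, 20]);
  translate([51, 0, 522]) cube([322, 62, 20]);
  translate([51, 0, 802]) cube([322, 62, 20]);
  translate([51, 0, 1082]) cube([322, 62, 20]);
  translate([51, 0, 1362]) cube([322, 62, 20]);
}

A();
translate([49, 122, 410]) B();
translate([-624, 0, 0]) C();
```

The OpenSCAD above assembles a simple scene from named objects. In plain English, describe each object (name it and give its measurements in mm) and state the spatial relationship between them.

A is a simple wooden stool: a rectangular seat 272 mm (x) by 324 mm (y), 41 mm thick, top face at z = 410 mm, on four round legs, each 28 mm in diameter. The legs rest on z = 0, each leg's axis is inset half a diameter from the nearest pair of seat edges (so the leg's bounding box is flush with the corner).

B is a spool: two coaxial disc flanges of radius 89 mm and thickness 6 mm, joined by a core cylinder of radius 21 mm and height 294 mm. The lower flange rests on z = 0 and the three cylinders share a vertical axis.

C is a wooden ladder with two side rails of 51×62 mm section and 1543 mm height, set 424 mm apart overall. Between them run 5 rectangular rungs (62 mm deep, 20 mm thick), front faces flush with the rails' −y face. The bottom of the first rung is 242 mm above the floor and each subsequent rung is 280 mm higher than the one below.

The spool is on top of the stool. The ladder is on the floor beside the stool on its −x side.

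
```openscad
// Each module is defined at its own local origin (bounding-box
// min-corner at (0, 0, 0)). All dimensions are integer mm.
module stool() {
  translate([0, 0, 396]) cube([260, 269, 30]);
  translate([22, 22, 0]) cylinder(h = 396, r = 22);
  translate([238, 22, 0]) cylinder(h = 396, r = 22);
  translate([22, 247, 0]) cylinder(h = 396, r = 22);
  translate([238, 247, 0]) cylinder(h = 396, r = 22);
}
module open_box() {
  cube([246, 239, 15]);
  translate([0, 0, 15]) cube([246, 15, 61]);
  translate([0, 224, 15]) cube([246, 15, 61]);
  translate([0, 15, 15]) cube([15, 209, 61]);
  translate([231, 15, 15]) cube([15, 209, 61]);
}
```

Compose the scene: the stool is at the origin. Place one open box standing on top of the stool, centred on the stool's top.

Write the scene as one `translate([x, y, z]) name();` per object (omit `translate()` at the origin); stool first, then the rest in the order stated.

stool();
translate([7, 15, 426]) open_box();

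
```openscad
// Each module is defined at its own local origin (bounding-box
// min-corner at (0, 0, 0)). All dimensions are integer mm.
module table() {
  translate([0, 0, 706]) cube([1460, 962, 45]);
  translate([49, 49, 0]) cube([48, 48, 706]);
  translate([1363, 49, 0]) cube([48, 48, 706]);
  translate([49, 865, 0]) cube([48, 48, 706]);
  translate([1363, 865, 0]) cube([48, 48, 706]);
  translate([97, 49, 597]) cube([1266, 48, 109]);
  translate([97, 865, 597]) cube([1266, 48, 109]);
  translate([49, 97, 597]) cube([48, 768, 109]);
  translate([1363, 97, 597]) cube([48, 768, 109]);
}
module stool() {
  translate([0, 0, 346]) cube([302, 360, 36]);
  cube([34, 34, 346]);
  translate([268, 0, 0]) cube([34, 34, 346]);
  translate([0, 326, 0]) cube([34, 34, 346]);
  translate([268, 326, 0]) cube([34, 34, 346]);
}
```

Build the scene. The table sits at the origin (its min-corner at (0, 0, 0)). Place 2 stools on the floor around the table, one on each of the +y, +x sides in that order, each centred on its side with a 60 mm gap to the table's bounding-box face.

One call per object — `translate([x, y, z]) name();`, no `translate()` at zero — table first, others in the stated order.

table();
translate([579, 1022, 0]) stool();
translate([1520, 301, 0]) stool();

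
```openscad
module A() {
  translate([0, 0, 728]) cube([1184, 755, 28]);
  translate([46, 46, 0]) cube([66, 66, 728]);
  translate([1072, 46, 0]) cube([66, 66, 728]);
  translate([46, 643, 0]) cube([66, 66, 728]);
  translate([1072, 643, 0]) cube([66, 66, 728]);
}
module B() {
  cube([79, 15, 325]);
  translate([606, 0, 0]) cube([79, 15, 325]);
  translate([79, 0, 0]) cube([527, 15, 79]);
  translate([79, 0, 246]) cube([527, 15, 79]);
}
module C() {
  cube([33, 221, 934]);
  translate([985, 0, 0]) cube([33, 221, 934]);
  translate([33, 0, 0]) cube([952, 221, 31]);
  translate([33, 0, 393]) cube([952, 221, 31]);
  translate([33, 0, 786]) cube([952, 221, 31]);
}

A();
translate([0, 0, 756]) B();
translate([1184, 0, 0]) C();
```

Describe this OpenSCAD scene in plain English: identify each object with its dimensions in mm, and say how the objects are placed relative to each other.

A is a table: top 1184 mm (x) × 755 mm (y), 28 mm thick, upper face at z = 756 mm, on four 66×66 mm square legs, each inset 46 mm from the nearest pair of top edges, running from z = 0 to the bottom of the top.

B is a rectangular picture frame lying in the x–z plane (depth along y). The opening is 527 mm wide (x) by 167 mm tall (z), surrounded by a border 79 mm wide on all four sides. The frame is 15 mm deep and is made of two full-height vertical stiles with two horizontal rails fitted between them.

C is an open bookshelf. Two side panels, each 33 mm thick, 221 mm deep and 934 mm tall, stand 1018 mm apart (outside-to-outside). Between them sit 3 shelves, each 31 mm thick and 221 mm deep, spanning the full gap between the sides. The bottom shelf rests on the floor (its underside at z = 0) and the clear gap between one shelf's top and the next shelf's underside is 362 mm.

The picture frame is on top of the table. The bookshelf is against the table's +x side, with their −y faces flush.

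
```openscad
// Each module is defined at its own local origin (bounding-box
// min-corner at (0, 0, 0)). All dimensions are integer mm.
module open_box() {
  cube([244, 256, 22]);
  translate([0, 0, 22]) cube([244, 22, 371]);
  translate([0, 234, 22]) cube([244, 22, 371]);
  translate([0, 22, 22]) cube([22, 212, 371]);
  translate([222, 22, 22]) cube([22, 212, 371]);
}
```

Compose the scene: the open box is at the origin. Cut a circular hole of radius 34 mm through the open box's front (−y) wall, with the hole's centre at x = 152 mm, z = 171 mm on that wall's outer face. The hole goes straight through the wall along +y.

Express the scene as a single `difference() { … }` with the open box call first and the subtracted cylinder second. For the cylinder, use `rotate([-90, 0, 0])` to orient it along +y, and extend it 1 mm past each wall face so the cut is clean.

difference() {
  open_box();
  translate([152, -1, 171]) rotate([-90, 0, 0]) cylinder(h = 24, r = 34);
}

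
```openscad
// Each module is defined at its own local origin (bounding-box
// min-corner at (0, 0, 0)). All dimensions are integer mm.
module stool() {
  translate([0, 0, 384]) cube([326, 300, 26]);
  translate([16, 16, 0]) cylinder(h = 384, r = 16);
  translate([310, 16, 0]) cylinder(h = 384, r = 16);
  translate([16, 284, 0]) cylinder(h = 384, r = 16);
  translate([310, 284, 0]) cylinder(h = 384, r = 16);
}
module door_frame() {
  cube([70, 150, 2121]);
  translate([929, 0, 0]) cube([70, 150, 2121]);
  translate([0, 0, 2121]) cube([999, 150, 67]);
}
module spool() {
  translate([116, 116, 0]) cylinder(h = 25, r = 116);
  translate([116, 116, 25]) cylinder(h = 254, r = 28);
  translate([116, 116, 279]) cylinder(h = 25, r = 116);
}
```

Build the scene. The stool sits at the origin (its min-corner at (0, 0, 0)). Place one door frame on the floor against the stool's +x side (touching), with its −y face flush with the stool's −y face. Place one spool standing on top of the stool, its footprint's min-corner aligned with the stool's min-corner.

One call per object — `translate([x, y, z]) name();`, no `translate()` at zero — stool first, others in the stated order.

stool();
translate([326, 0, 0]) door_frame();
translate([0, 0, 410]) spool();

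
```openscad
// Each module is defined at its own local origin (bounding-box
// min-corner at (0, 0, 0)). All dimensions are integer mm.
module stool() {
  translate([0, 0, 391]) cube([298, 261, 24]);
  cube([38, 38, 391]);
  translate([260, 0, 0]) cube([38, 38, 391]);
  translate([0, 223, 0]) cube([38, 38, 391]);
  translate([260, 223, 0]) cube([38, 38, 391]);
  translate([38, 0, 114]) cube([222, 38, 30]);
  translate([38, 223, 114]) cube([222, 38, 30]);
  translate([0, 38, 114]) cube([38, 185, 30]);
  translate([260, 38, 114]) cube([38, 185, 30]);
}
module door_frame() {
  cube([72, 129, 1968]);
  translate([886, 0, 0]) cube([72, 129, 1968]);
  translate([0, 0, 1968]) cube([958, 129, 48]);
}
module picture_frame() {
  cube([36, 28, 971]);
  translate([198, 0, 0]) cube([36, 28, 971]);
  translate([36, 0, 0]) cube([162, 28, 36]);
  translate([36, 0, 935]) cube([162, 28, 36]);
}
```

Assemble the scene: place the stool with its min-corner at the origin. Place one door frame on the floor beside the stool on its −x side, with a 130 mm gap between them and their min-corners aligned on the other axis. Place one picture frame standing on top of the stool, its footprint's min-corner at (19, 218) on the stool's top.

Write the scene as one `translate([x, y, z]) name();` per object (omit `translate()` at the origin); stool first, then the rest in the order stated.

stool();
translate([-1088, 0, 0]) door_frame();
translate([19, 218, 415]) picture_frame();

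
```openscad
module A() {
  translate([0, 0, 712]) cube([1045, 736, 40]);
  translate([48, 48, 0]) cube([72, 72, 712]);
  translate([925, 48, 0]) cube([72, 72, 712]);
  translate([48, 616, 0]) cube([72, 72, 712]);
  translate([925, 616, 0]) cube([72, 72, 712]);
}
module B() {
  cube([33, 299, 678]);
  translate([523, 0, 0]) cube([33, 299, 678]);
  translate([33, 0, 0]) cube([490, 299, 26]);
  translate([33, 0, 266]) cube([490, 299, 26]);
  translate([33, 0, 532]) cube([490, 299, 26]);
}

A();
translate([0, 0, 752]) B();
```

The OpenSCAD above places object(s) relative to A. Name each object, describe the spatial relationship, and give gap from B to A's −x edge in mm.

The bookshelf's min-x is at 0; the table's min-x is 0; gap = 0 mm.

A is a table. B is a bookshelf. The bookshelf is on top of the table. The gap from the bookshelf to the table's −x edge is 0 mm.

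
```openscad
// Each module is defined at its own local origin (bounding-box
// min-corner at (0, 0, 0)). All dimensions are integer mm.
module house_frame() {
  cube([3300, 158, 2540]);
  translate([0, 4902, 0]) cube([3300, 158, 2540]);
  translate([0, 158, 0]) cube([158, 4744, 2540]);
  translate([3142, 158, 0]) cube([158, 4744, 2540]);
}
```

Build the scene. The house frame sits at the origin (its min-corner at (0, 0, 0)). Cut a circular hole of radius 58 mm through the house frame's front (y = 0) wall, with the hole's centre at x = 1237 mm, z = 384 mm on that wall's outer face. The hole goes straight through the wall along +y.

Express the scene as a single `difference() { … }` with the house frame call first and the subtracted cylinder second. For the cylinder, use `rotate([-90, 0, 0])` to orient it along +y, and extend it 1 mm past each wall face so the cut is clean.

difference() {
  house_frame();
  translate([1237, -1, 384]) rotate([-90, 0, 0]) cylinder(h = 160, r = 58);
}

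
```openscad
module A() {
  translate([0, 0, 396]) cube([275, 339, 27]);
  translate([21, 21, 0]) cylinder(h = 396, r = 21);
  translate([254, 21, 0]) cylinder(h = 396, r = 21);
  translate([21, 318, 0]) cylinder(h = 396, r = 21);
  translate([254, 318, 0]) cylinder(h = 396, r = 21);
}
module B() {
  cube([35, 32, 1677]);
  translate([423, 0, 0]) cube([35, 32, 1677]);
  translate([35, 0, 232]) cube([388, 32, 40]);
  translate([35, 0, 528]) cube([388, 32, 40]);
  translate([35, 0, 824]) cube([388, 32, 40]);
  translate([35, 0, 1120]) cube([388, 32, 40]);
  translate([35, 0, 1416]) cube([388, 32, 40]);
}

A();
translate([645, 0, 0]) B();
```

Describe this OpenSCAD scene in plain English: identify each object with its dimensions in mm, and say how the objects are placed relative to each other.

A is a four-legged stool. The seat is 275×339 mm, 27 mm thick, top at z = 423 mm. It stands on four round legs, each 42 mm in diameter, from z = 0 to the seat underside, each leg's axis is inset half a diameter from the nearest pair of seat edges (so the leg's bounding box is flush with the corner).

B is a wooden ladder with two side rails of 35×32 mm section and 1677 mm height, set 458 mm apart overall. Between them run 5 rectangular rungs (32 mm deep, 40 mm thick), front faces flush with the rails' −y face. The bottom of the first rung is 232 mm above the floor and each subsequent rung is 296 mm higher than the one below.

The ladder is on the floor beside the stool on its +x side.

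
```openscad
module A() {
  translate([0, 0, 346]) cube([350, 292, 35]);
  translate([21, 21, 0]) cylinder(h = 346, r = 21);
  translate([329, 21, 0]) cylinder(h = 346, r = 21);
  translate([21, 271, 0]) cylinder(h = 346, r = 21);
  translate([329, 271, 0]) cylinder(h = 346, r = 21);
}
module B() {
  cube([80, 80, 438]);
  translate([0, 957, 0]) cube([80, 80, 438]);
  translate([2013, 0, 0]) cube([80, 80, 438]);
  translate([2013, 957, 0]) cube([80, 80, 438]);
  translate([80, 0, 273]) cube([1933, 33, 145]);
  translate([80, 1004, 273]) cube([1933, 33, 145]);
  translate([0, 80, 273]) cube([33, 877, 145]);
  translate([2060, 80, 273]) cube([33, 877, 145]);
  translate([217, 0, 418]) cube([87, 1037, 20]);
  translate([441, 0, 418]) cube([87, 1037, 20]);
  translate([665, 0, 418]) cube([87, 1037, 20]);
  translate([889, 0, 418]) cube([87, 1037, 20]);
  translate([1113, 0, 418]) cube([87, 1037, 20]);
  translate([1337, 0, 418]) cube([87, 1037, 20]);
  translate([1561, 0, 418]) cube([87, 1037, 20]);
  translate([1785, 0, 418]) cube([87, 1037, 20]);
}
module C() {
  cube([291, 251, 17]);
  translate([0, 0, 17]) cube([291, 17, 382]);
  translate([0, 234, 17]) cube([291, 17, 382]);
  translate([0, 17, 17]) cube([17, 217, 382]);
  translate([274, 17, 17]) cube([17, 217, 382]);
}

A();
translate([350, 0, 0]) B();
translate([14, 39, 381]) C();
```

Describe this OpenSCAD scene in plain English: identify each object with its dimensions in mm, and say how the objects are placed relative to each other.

A is a four-legged stool. The seat is a 350×292×35 mm slab whose top surface is at z = 381 mm; four round legs, each 42 mm in diameter, run from the floor (z = 0) to the underside of the seat, each leg's axis is inset half a diameter from the nearest pair of seat edges (so the leg's bounding box is flush with the corner).

B is a bed frame 2093 mm long (x) by 1037 mm wide (y). Four 80×80 mm corner posts, 438 mm tall, at the corners of the footprint. Four rails of 33 mm thickness and 145 mm height run between adjacent posts with their undersides at z = 273 mm, their outer faces flush with the outside of the frame (the two x-running rails run between the posts' inner faces; the two y-running rails run between the posts' inner faces). 8 slats, each 87 mm wide (x) and 20 mm thick, lie across the top of the two x-running rails, running the full 1037 mm width of the frame in y; the slats are evenly spaced along x between the inner faces of the end posts with equal gaps (rounded down to the nearest mm) at the −x end and between each pair — any rounding remainder accumulates at the +x end.

C is an open storage box with external size 291×251×399 mm and wall thickness 17 mm (the base is also 17 mm thick). The base covers the whole footprint; the four walls stand on the base, with the y-facing walls full-width and the x-facing walls fitting between their inner faces.

The bed frame is against the stool's +x side, with their −y faces flush. The open box is on top of the stool.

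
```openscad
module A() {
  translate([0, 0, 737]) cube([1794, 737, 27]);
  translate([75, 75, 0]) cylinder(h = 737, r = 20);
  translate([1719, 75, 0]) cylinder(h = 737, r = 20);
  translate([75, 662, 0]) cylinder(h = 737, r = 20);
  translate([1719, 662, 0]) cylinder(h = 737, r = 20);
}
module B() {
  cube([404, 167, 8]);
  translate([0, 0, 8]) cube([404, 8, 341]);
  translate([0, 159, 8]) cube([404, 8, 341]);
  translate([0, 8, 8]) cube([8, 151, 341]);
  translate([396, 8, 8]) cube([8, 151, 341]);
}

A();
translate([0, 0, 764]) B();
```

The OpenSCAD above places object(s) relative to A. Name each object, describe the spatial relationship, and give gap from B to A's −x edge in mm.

A is a table. B is an open box. The open box is on top of the table. The gap from the open box to the table's −x edge is 0 mm.

The open box's min-x is at 0; the table's min-x is 0; gap = 0 mm.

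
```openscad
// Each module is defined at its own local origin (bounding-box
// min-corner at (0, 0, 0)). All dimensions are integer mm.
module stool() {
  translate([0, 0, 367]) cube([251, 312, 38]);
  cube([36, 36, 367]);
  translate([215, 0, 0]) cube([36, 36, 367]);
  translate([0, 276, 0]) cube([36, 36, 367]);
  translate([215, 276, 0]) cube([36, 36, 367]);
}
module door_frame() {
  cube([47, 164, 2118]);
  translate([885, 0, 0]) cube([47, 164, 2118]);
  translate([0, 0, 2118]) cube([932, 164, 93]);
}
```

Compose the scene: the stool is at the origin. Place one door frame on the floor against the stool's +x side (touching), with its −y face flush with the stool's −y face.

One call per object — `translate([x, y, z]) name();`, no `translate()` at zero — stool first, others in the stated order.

stool();
translate([251, 0, 0]) door_frame();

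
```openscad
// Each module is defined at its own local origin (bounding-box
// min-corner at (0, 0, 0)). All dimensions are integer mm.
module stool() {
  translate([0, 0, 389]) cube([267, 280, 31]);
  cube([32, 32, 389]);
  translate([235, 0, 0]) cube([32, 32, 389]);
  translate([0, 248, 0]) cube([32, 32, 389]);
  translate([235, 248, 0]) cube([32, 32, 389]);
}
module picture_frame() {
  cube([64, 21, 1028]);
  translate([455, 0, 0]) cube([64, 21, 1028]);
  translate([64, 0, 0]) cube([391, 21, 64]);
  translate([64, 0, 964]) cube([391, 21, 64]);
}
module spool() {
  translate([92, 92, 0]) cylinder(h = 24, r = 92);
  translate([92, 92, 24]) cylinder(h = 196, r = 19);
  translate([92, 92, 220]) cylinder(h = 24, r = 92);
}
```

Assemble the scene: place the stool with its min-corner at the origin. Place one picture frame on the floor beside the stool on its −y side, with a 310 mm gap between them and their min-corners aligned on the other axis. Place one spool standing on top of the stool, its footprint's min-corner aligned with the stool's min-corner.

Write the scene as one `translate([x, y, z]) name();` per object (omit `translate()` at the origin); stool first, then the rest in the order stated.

stool();
translate([0, -331, 0]) picture_frame();
translate([0, 0, 420]) spool();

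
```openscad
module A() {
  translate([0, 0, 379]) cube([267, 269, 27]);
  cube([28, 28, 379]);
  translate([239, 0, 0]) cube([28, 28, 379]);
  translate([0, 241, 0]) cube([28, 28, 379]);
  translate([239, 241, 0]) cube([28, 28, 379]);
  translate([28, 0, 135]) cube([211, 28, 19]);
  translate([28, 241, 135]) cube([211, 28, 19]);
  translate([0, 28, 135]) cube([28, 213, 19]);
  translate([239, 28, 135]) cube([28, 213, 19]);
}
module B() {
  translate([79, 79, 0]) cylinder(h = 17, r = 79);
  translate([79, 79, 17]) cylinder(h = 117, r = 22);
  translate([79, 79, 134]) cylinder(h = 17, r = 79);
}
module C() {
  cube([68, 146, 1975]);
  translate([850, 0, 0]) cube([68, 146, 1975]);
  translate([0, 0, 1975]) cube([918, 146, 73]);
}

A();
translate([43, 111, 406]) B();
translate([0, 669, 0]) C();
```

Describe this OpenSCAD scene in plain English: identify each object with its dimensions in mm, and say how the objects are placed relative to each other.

A is a four-legged stool. The seat is a 267×269×27 mm slab whose top surface is at z = 406 mm; four square legs, each 28×28 mm in cross-section, run from the floor (z = 0) to the underside of the seat, each flush with a corner of the seat. Four stretchers, 28 mm wide and 19 mm tall, connect adjacent legs with their undersides at z = 135 mm, each running between the inner faces of the legs it joins and aligned with the legs' outer faces on the other axis.

B is a spool: two coaxial disc flanges of radius 79 mm and thickness 17 mm, joined by a core cylinder of radius 22 mm and height 117 mm. The lower flange rests on z = 0 and the three cylinders share a vertical axis.

C is a door frame. The clear opening is 782 mm wide and 1975 mm high. Two 68 mm wide jambs, 146 mm deep, stand either side of the opening from the floor to the top of the opening. A 73 mm thick head sits across the top of both jambs, spanning the full outside width of the frame.

The spool is on top of the stool. The door frame is on the floor beside the stool on its +y side.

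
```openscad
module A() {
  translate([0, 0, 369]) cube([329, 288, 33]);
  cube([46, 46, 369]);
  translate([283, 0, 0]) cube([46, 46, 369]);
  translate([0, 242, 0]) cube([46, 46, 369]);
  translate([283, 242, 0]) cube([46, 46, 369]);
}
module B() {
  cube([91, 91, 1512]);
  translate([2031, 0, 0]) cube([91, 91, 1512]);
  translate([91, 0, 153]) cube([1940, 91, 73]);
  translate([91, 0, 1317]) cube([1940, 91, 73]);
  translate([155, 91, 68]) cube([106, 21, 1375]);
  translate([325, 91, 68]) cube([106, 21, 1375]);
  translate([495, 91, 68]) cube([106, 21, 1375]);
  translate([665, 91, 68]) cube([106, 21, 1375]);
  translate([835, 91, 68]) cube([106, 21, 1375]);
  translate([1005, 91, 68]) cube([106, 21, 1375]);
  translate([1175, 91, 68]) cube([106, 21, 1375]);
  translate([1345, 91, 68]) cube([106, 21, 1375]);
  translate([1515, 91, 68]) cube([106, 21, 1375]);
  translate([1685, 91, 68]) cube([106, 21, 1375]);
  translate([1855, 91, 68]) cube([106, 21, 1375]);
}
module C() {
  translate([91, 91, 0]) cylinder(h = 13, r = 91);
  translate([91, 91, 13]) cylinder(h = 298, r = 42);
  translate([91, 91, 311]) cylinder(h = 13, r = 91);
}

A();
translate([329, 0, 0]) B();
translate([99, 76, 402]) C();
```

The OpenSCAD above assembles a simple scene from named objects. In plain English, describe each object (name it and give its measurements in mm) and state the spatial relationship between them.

A is a four-legged stool. The seat is a 329×288×33 mm slab whose top surface is at z = 402 mm; four square legs, each 46×46 mm in cross-section, run from the floor (z = 0) to the underside of the seat, each flush with a corner of the seat.

B is a fence section. Two 91×91 mm posts, 1512 mm tall, stand on the floor with a clear span of 1940 mm between their inner faces. Two horizontal rails of 91×73 mm section span the gap between the posts with their undersides at z = 153 mm and z = 1317 mm, flush with the posts' −y face. 11 pickets, each 106 mm wide, 21 mm thick and 1375 mm tall, are fixed to the +y face of the rails with their bottoms at z = 68 mm, evenly spaced across the span with equal gaps (rounded down to the nearest mm) at the −x end and between each pair — any rounding remainder accumulates at the +x end.

C is a spool: two coaxial disc flanges of radius 91 mm and thickness 13 mm, joined by a core cylinder of radius 42 mm and height 298 mm. The lower flange rests on z = 0 and the three cylinders share a vertical axis.

The fence section is against the stool's +x side, with their −y faces flush. The spool is on top of the stool.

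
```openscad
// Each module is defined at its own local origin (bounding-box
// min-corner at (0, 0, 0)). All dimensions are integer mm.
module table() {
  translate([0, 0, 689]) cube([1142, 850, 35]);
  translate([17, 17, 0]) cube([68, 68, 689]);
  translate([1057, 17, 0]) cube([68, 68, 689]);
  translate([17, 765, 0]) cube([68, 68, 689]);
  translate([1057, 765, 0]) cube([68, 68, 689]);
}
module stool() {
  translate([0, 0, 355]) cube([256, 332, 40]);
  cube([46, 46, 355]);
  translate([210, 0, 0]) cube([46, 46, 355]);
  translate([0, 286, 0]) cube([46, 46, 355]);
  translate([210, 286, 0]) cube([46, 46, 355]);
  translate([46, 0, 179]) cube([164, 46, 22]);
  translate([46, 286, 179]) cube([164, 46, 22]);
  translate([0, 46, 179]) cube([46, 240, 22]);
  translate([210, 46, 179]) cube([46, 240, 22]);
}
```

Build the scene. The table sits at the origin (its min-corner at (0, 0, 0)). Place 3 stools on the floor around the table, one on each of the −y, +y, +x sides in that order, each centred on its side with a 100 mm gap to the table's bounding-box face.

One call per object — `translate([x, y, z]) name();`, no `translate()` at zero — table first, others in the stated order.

table();
translate([443, -432, 0]) stool();
translate([443, 950, 0]) stool();
translate([1242, 259, 0]) stool();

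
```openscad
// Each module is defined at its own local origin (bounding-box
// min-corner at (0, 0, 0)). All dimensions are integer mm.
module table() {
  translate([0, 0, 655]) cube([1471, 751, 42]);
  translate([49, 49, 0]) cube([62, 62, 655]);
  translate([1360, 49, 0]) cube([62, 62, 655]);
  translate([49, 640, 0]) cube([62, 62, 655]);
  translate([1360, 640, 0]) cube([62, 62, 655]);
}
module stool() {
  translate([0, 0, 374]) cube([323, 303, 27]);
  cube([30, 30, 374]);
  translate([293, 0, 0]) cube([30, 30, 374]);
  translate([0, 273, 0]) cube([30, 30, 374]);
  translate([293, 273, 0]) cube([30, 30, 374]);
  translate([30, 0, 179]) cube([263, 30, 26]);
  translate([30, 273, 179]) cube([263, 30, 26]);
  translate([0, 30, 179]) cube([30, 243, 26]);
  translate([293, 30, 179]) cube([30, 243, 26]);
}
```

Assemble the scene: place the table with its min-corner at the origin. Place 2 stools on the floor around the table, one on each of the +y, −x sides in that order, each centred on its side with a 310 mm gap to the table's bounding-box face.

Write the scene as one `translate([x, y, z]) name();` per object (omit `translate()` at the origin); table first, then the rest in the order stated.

table();
translate([574, 1061, 0]) stool();
translate([-633, 224, 0]) stool();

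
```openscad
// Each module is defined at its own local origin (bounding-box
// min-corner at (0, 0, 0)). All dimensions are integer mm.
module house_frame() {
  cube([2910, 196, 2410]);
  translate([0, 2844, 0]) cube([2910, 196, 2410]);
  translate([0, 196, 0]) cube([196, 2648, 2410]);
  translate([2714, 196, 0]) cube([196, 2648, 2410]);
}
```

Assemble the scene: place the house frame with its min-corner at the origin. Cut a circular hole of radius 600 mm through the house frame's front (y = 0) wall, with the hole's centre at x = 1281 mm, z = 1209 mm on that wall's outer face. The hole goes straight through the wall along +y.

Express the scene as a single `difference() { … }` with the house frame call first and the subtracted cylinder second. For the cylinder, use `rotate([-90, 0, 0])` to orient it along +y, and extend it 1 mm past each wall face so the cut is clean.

difference() {
  house_frame();
  translate([1281, -1, 1209]) rotate([-90, 0, 0]) cylinder(h = 198, r = 600);
}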